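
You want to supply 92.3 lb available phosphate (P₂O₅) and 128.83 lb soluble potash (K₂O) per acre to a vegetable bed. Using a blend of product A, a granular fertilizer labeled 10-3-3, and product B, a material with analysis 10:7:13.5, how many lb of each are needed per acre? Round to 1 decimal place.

Per-acre balance (a = product A, b = product B):
P₂O₅: 0.03·a + 0.07·b = 92.3
K₂O: 0.03·a + 0.135·b = 128.83
Eliminate a: (row1) − 0.03/0.03·(row2) → -0.065·b = -36.53, so b = 562.
Back-substitute: a = (92.3 − 0.07·562) / 0.03 = 1765.33.

1765.3 lb product A, 562.0 lb product B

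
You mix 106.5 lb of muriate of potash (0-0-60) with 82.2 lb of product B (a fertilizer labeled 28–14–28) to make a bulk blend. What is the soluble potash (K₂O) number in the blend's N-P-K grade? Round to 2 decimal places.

46.06% K₂O

Total mass = 106.5 + 82.2 = 188.7 lb.
K₂O mass = 60%×106.5 + 28%×82.2 = 86.916 lb.
% K₂O = 86.916 / 188.7 = 46.0604%.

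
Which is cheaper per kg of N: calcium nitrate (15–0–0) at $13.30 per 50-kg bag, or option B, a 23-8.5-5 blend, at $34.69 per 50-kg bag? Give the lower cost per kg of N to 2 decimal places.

calcium nitrate: N per bag = 50 × 15% = 7.5 kg; cost = 13.30 / 7.5 = $1.7733/kg N.
option B: N per bag = 50 × 23% = 11.5 kg; cost = 34.69 / 11.5 = $3.0165/kg N.
calcium nitrate is cheaper.

$1.77 per kg N (calcium nitrate)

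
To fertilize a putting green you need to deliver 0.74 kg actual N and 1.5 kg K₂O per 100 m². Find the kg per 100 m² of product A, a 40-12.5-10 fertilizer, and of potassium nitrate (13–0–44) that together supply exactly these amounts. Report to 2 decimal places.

Let a = kg of product A, b = kg of potassium nitrate (per 100 m²).
N: 0.4·a + 0.13·b = 0.74
K₂O: 0.1·a + 0.44·b = 1.5
Eliminate a: (row1) − 0.4/0.1·(row2) → -1.63·b = -5.26, so b = 3.22699.
Back-substitute: a = (0.74 − 0.13·3.22699) / 0.4 = 0.801227.

0.80 kg product A, 3.23 kg potassium nitrate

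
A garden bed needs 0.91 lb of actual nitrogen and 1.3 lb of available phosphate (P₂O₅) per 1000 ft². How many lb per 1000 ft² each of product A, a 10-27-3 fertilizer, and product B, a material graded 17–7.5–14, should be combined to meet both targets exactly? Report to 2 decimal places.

Per-1000 ft² balance (a = product A, b = product B):
N: 0.1·a + 0.17·b = 0.91
P₂O₅: 0.27·a + 0.075·b = 1.3
Solving simultaneously: a = 3.97786, b = 3.01302.

3.98 lb product A, 3.01 lb product B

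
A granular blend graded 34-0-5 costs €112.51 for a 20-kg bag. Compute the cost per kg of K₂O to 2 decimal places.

K₂O in bag = 20 × 5% = 1 kg.
Cost per kg K₂O = €112.51 / 1 = €112.5100.

€112.51 per kg K₂O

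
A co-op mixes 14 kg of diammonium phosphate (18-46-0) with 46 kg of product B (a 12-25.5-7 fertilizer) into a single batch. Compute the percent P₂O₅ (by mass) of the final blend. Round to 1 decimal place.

Total mass = 14 + 46 = 60 kg.
P₂O₅ mass = 46%×14 + 25.5%×46 = 18.17 kg.
% P₂O₅ = 18.17 / 60 = 30.2833%.

30.3% P₂O₅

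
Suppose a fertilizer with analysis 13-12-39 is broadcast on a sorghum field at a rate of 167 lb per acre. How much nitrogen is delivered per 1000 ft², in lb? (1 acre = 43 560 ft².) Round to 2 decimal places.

0.50 lb N per thousand sq ft

nitrogen per acre = 167 × 13% = 21.71 lb.
Convert to per 1000 ft²: 21.71 × 0.0229568 = 0.498393 lb.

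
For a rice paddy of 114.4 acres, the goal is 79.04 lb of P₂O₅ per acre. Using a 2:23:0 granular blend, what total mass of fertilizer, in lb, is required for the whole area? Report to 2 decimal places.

39313.81 lb

Product per acre = 79.04 / 23% = 343.652 lb.
Total product = 343.652 × 114.4 = 39313.809 lb.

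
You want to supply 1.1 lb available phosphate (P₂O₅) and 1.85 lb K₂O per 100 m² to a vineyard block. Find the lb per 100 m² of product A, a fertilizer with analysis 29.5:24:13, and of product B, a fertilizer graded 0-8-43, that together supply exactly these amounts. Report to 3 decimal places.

Let a = lb of product A, b = lb of product B (per 100 m²).
P₂O₅: 0.24·a + 0.08·b = 1.1
K₂O: 0.13·a + 0.43·b = 1.85
Eliminate b: (row1) − 0.08/0.43·(row2) → 0.215814·a = 0.755814, so a = 3.50216.
Then b = (1.85 − 0.13·3.50216) / 0.43 = 3.24353.

3.502 lb product A, 3.244 lb product B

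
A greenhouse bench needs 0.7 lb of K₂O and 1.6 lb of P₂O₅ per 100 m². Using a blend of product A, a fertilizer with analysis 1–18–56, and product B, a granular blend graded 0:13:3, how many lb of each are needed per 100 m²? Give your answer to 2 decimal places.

0.64 lb product A, 11.42 lb product B

Let a = lb of product A, b = lb of product B (per 100 m²).
K₂O: 0.56·a + 0.03·b = 0.7
P₂O₅: 0.18·a + 0.13·b = 1.6
Solving simultaneously: a = 0.637982, b = 11.4243.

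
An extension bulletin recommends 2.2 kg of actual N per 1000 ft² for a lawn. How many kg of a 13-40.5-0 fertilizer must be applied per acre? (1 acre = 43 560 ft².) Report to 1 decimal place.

Product per 1000 ft² = 2.2 / 13% = 16.9231 kg.
Convert to per acre: 16.9231 × 43.56 = 737.169 kg.

737.2 kg of product per acre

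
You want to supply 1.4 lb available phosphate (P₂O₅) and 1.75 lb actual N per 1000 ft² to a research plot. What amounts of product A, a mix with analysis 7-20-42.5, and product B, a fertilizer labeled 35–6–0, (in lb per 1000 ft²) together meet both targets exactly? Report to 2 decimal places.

5.85 lb product A, 3.83 lb product B

With a, b = lb per 1000 ft² of product A and product B:
P₂O₅: 0.2·a + 0.06·b = 1.4
N: 0.07·a + 0.35·b = 1.75
Solving simultaneously: a = 5.85106, b = 3.82979.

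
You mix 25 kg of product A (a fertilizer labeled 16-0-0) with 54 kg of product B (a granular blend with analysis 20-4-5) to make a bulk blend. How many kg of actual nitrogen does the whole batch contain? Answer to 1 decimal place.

N mass = 16%×25 + 20%×54 = 14.8 kg.

14.8 kg N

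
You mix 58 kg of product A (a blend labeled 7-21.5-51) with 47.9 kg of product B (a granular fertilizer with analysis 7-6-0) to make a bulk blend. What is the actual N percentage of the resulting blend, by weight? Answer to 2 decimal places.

Total mass = 58 + 47.9 = 105.9 kg.
N mass = 7%×58 + 7%×47.9 = 7.413 kg.
% N = 7.413 / 105.9 = 7%.

7.00% N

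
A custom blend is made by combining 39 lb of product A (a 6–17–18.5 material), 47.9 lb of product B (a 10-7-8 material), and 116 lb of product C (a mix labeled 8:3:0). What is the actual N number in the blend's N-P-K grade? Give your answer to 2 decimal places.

8.09% N

Total mass = 39 + 47.9 + 116 = 202.9 lb.
N mass = 6%×39 + 10%×47.9 + 8%×116 = 16.41 lb.
% N = 16.41 / 202.9 = 8.08773%.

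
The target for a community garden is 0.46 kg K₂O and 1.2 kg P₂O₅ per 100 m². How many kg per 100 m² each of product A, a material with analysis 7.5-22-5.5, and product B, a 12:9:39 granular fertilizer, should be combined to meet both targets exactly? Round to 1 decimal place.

Let a = kg of product A, b = kg of product B (per 100 m²).
K₂O: 0.055·a + 0.39·b = 0.46
P₂O₅: 0.22·a + 0.09·b = 1.2
Eliminate a: (row1) − 0.055/0.22·(row2) → 0.3675·b = 0.16, so b = 0.435374.
Back-substitute: a = (0.46 − 0.39·0.435374) / 0.055 = 5.27644.

5.3 kg product A, 0.4 kg product B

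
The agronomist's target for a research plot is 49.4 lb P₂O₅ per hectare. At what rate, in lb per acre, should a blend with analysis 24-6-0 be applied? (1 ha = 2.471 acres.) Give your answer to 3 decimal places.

Product per hectare = 49.4 / 6% = 823.333 lb.
Convert to per acre: 823.333 × 0.404694 = 333.1984 lb.

333.198 lb of product per acre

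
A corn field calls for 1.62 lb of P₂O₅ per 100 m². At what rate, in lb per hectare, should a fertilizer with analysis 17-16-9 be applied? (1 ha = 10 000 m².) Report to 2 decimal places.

Product per 100 m² = 1.62 / 16% = 10.125 lb.
Convert to per hectare: 10.125 × 100 = 1012.5 lb.

1012.50 lb of product per hectare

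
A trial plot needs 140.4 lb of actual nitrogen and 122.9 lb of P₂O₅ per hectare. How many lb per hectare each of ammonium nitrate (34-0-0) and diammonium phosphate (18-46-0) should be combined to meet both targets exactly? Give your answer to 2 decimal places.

Per-hectare balance (a = ammonium nitrate, b = diammonium phosphate):
N: 0.34·a + 0.18·b = 140.4
P₂O₅: 0·a + 0.46·b = 122.9
Solving simultaneously: a = 271.496, b = 267.174.

271.50 lb ammonium nitrate, 267.17 lb diammonium phosphate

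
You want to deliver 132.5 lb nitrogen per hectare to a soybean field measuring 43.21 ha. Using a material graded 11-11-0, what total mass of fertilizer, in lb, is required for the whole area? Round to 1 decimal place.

52048.4 lb

Product per hectare = 132.5 / 11% = 1204.55 lb.
Total product = 1204.55 × 43.21 = 52048.41 lb.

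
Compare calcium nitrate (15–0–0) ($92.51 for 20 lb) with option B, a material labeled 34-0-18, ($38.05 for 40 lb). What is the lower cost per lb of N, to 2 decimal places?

$2.80 per lb N (option B)

calcium nitrate: N per bag = 20 × 15% = 3 lb; cost = 92.51 / 3 = $30.8367/lb N.
option B: N per bag = 40 × 34% = 13.6 lb; cost = 38.05 / 13.6 = $2.7978/lb N.
option B is cheaper.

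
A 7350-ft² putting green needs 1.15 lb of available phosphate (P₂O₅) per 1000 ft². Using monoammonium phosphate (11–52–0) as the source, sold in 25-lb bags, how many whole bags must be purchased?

1 bags

Product per 1000 ft² = 1.15 / 52% = 2.21154 lb.
Total product = 2.21154 × 7350 / 1000 = 16.2548 lb.
Bags = ⌈16.2548 / 25⌉ = 1.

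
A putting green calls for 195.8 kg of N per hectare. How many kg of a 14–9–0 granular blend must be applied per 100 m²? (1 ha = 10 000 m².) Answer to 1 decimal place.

14.0 kg of product per hundred sq m

Product per hectare = 195.8 / 14% = 1398.57 kg.
Convert to per 100 m²: 1398.57 × 0.01 = 13.9857 kg.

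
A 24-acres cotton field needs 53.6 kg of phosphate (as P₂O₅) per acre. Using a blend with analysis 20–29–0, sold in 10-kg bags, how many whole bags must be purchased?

Product per acre = 53.6 / 29% = 184.828 kg.
Total product = 184.828 × 24 = 4435.86 kg.
Bags = ⌈4435.86 / 10⌉ = 444.

444 bags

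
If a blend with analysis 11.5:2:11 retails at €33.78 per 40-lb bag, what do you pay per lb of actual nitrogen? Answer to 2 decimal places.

N in bag = 40 × 11.5% = 4.6 lb.
Cost per lb N = €33.78 / 4.6 = €7.3435.

€7.34 per lb N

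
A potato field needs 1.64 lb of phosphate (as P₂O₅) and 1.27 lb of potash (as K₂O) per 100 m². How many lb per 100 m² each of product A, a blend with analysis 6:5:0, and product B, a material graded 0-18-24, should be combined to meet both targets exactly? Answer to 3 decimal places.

13.750 lb product A, 5.292 lb product B

With a, b = lb per 100 m² of product A and product B:
P₂O₅: 0.05·a + 0.18·b = 1.64
K₂O: 0·a + 0.24·b = 1.27
Solving simultaneously: a = 13.75, b = 5.29167.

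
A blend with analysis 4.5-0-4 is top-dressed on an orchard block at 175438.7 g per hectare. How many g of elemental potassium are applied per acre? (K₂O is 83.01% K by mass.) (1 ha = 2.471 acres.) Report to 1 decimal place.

2357.5 g K per acre

K₂O per hectare = 175438.7 × 4% = 7017.55 g.
Elemental K = 7017.55 × 0.8301 = 5825.27 g per hectare.
Convert to per acre: 5825.27 × 0.404694 = 2357.45 g.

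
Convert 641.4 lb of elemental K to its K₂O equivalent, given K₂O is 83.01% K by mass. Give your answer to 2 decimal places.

772.68 lb K₂O

K₂O = 641.4 / 0.8301 = 772.678 lb.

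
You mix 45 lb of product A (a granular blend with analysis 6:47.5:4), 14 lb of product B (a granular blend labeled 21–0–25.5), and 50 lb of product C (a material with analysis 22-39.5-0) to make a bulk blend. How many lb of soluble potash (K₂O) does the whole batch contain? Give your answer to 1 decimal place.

5.4 lb K₂O

K₂O mass = 4%×45 + 25.5%×14 + 0%×50 = 5.37 lb.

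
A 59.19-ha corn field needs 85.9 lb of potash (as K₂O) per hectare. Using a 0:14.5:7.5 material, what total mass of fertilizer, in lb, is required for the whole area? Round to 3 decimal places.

67792.280 lb

Product per hectare = 85.9 / 7.5% = 1145.33 lb.
Total product = 1145.33 × 59.19 = 67792.28 lb.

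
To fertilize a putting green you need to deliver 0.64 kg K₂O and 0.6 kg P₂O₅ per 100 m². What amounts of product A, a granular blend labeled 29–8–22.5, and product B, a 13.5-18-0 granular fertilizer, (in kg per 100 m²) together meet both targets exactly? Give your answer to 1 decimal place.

With a, b = kg per 100 m² of product A and product B:
K₂O: 0.225·a + 0·b = 0.64
P₂O₅: 0.08·a + 0.18·b = 0.6
Solving simultaneously: a = 2.84444, b = 2.06914.

2.8 kg product A, 2.1 kg product B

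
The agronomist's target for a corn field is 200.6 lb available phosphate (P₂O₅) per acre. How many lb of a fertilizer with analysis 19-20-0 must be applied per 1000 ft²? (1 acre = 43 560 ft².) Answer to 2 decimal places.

23.03 lb of product per thousand sq ft

Product per acre = 200.6 / 20% = 1003 lb.
Convert to per 1000 ft²: 1003 × 0.0229568 = 23.0257 lb.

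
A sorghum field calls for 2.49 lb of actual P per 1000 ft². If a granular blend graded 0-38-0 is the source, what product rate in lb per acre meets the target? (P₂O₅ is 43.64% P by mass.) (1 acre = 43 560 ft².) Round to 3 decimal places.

As P₂O₅: 2.49 / 0.4364 = 5.70577 lb per 1000 ft².
Product per 1000 ft² = 5.70577 / 38% = 15.0152 lb.
Convert to per acre: 15.0152 × 43.56 = 654.0619 lb.

654.062 lb of product per acre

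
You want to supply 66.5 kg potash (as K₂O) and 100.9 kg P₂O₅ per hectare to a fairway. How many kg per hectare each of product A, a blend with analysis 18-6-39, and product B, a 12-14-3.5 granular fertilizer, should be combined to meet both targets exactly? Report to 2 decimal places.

Let a = kg of product A, b = kg of product B (per hectare).
K₂O: 0.39·a + 0.035·b = 66.5
P₂O₅: 0.06·a + 0.14·b = 100.9
Eliminate b: (row1) − 0.035/0.14·(row2) → 0.375·a = 41.275, so a = 110.067.
Then b = (100.9 − 0.06·110.067) / 0.14 = 673.543.

110.07 kg product A, 673.54 kg product B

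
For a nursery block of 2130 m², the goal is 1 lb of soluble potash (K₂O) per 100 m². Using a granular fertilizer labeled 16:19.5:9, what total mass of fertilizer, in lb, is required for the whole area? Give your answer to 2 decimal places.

236.67 lb

Product per 100 m² = 1 / 9% = 11.1111 lb.
Total product = 11.1111 × 2130 / 100 = 236.667 lb.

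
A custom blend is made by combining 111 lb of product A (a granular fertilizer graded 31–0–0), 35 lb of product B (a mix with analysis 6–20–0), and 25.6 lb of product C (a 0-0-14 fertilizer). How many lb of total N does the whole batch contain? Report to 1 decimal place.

36.5 lb N

N mass = 31%×111 + 6%×35 + 0%×25.6 = 36.51 lb.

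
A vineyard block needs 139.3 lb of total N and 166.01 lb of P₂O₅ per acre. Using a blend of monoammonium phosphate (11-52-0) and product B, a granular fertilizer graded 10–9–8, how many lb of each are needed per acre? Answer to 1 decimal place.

96.5 lb monoammonium phosphate, 1286.8 lb product B

Let a = lb of monoammonium phosphate, b = lb of product B (per acre).
N: 0.11·a + 0.1·b = 139.3
P₂O₅: 0.52·a + 0.09·b = 166.01
Eliminate a: (row1) − 0.11/0.52·(row2) → 0.0809615·b = 104.183, so b = 1286.81.
Back-substitute: a = (139.3 − 0.1·1286.81) / 0.11 = 96.5321.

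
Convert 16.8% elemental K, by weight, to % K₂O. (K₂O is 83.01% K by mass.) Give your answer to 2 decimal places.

20.24% K₂O

%K₂O = 16.8 / 0.8301 = 20.2385%.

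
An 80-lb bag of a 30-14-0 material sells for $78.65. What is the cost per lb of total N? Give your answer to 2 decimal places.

N in bag = 80 × 30% = 24 lb.
Cost per lb N = $78.65 / 24 = $3.2771.

$3.28 per lb N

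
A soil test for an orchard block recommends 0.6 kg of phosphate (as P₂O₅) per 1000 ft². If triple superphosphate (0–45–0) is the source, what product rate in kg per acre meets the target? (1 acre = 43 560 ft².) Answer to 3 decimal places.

Product per 1000 ft² = 0.6 / 45% = 1.33333 kg.
Convert to per acre: 1.33333 × 43.56 = 58.08 kg.

58.080 kg of product per acre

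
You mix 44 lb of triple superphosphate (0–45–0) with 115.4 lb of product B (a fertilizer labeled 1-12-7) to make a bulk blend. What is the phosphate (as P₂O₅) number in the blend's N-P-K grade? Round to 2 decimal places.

Total mass = 44 + 115.4 = 159.4 lb.
P₂O₅ mass = 45%×44 + 12%×115.4 = 33.648 lb.
% P₂O₅ = 33.648 / 159.4 = 21.1092%.

21.11% P₂O₅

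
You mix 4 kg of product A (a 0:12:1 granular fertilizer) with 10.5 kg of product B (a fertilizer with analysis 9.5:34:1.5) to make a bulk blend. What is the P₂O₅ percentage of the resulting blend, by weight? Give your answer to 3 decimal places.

27.931% P₂O₅

Total mass = 4 + 10.5 = 14.5 kg.
P₂O₅ mass = 12%×4 + 34%×10.5 = 4.05 kg.
% P₂O₅ = 4.05 / 14.5 = 27.93103%.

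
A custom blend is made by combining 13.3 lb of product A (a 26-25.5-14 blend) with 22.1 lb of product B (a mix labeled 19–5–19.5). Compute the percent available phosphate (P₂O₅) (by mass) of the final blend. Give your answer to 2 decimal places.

12.70% P₂O₅

Total mass = 13.3 + 22.1 = 35.4 lb.
P₂O₅ mass = 25.5%×13.3 + 5%×22.1 = 4.4965 lb.
% P₂O₅ = 4.4965 / 35.4 = 12.702%.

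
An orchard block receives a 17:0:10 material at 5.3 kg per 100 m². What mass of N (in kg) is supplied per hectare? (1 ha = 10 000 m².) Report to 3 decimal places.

nitrogen per 100 m² = 5.3 × 17% = 0.901 kg.
Convert to per hectare: 0.901 × 100 = 90.1 kg.

90.100 kg N per hectare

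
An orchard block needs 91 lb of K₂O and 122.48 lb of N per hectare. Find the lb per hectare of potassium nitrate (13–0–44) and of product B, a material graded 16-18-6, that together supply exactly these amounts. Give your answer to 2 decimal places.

115.19 lb potassium nitrate, 671.90 lb product B

With a, b = lb per hectare of potassium nitrate and product B:
K₂O: 0.44·a + 0.06·b = 91
N: 0.13·a + 0.16·b = 122.48
Eliminate a: (row1) − 0.44/0.13·(row2) → -0.481538·b = -323.548, so b = 671.904.
Back-substitute: a = (91 − 0.06·671.904) / 0.44 = 115.1949.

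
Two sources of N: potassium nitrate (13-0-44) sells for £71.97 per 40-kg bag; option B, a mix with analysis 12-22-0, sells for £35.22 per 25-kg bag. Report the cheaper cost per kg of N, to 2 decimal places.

£11.74 per kg N (option B)

potassium nitrate: N per bag = 40 × 13% = 5.2 kg; cost = 71.97 / 5.2 = £13.8404/kg N.
option B: N per bag = 25 × 12% = 3 kg; cost = 35.22 / 3 = £11.7400/kg N.
option B is cheaper.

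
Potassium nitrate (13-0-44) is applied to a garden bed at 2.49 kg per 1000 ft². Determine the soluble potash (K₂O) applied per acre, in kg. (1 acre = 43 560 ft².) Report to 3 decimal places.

47.724 kg K₂O per acre

K₂O per 1000 ft² = 2.49 × 44% = 1.0956 kg.
Convert to per acre: 1.0956 × 43.56 = 47.7243 kg.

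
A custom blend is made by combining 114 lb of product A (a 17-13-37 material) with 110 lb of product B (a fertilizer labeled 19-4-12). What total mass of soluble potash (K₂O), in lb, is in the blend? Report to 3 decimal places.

K₂O mass = 37%×114 + 12%×110 = 55.38 lb.

55.380 lb K₂O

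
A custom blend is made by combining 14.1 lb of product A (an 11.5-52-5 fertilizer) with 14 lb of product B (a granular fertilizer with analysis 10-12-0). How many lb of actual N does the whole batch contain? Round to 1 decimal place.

N mass = 11.5%×14.1 + 10%×14 = 3.0215 lb.

3.0 lb N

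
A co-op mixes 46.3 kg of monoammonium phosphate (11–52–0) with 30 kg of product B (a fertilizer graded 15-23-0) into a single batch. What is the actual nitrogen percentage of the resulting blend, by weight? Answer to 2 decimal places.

12.57% N

Total mass = 46.3 + 30 = 76.3 kg.
N mass = 11%×46.3 + 15%×30 = 9.593 kg.
% N = 9.593 / 76.3 = 12.5727%.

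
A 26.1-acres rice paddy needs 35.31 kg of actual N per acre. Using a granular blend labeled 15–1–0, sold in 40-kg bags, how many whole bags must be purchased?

Product per acre = 35.31 / 15% = 235.4 kg.
Total product = 235.4 × 26.1 = 6143.94 kg.
Bags = ⌈6143.94 / 40⌉ = 154.

154 bags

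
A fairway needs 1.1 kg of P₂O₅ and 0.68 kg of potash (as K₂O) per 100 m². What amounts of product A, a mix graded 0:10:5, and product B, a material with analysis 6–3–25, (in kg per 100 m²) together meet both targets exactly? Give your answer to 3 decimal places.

Per-100 m² balance (a = product A, b = product B):
P₂O₅: 0.1·a + 0.03·b = 1.1
K₂O: 0.05·a + 0.25·b = 0.68
Eliminate b: (row1) − 0.03/0.25·(row2) → 0.094·a = 1.0184, so a = 10.83404.
Then b = (0.68 − 0.05·10.83404) / 0.25 = 0.553191.

10.834 kg product A, 0.553 kg product B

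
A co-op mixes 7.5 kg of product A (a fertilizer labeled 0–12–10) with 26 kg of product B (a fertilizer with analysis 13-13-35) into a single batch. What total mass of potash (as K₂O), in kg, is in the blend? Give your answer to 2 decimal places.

9.85 kg K₂O

K₂O mass = 10%×7.5 + 35%×26 = 9.85 kg.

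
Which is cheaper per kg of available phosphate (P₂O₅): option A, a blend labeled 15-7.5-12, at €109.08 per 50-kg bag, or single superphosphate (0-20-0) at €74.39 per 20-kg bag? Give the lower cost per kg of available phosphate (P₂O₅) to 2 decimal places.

€18.60 per kg P₂O₅ (single superphosphate)

option A: P₂O₅ per bag = 50 × 7.5% = 3.75 kg; cost = 109.08 / 3.75 = €29.0880/kg P₂O₅.
single superphosphate: P₂O₅ per bag = 20 × 20% = 4 kg; cost = 74.39 / 4 = €18.5975/kg P₂O₅.
single superphosphate is cheaper.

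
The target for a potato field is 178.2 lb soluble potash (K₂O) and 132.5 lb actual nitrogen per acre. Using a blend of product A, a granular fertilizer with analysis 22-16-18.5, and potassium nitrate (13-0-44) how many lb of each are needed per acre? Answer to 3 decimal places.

482.942 lb product A, 201.945 lb potassium nitrate

Let a = lb of product A, b = lb of potassium nitrate (per acre).
K₂O: 0.185·a + 0.44·b = 178.2
N: 0.22·a + 0.13·b = 132.5
Eliminate a: (row1) − 0.185/0.22·(row2) → 0.330682·b = 66.7795, so b = 201.94502.
Back-substitute: a = (178.2 − 0.44·201.94502) / 0.185 = 482.9416.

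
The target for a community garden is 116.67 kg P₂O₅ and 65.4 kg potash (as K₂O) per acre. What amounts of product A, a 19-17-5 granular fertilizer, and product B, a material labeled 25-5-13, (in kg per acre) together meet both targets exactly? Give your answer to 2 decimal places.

606.99 kg product A, 269.62 kg product B

Per-acre balance (a = product A, b = product B):
P₂O₅: 0.17·a + 0.05·b = 116.67
K₂O: 0.05·a + 0.13·b = 65.4
Solving simultaneously: a = 606.9949, b = 269.617.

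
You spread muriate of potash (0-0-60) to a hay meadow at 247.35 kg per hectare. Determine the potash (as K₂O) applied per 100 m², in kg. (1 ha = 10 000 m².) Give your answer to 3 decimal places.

K₂O per hectare = 247.35 × 60% = 148.41 kg.
Convert to per 100 m²: 148.41 × 0.01 = 1.4841 kg.

1.484 kg K₂O per hundred sq m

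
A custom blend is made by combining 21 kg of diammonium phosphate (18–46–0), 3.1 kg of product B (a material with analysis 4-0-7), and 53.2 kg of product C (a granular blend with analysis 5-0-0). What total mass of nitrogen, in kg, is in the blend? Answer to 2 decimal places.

6.56 kg N

N mass = 18%×21 + 4%×3.1 + 5%×53.2 = 6.564 kg.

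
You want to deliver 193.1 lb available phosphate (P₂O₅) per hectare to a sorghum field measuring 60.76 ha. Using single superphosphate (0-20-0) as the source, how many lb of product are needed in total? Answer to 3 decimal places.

58663.780 lb

Product per hectare = 193.1 / 20% = 965.5 lb.
Total product = 965.5 × 60.76 = 58663.78 lb.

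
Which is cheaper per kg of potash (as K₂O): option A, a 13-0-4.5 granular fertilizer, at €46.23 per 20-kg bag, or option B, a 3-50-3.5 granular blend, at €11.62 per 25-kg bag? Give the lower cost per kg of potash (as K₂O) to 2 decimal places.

option A: K₂O per bag = 20 × 4.5% = 0.9 kg; cost = 46.23 / 0.9 = €51.3667/kg K₂O.
option B: K₂O per bag = 25 × 3.5% = 0.875 kg; cost = 11.62 / 0.875 = €13.2800/kg K₂O.
option B is cheaper.

€13.28 per kg K₂O (option B)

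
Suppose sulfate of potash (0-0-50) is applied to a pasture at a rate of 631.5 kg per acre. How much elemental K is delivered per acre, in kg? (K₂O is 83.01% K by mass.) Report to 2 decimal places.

K₂O per acre = 631.5 × 50% = 315.75 kg.
Elemental K = 315.75 × 0.8301 = 262.104 kg per acre.

262.10 kg K per acre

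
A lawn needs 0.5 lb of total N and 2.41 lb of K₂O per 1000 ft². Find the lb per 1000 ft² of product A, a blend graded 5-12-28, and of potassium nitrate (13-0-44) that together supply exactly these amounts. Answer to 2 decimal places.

6.48 lb product A, 1.35 lb potassium nitrate

Per-1000 ft² balance (a = product A, b = potassium nitrate):
N: 0.05·a + 0.13·b = 0.5
K₂O: 0.28·a + 0.44·b = 2.41
From row1: a = (0.5 − 0.13·b) / 0.05.
Into row2: 0.28·(0.5 − 0.13·b)/0.05 + 0.44·b = 2.41 → b = 1.35417, a = 6.47917.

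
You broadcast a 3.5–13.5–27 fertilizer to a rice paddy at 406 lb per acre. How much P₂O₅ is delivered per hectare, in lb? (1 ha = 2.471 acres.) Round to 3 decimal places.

135.436 lb P₂O₅ per hectare

P₂O₅ per acre = 406 × 13.5% = 54.81 lb.
Convert to per hectare: 54.81 × 2.471 = 135.4355 lb.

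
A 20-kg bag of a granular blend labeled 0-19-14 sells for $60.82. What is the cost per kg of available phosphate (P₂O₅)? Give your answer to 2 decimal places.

P₂O₅ in bag = 20 × 19% = 3.8 kg.
Cost per kg P₂O₅ = $60.82 / 3.8 = $16.0053.

$16.01 per kg P₂O₅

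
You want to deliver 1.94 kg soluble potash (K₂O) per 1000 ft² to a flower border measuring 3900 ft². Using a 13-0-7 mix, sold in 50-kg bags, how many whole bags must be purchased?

Product per 1000 ft² = 1.94 / 7% = 27.7143 kg.
Total product = 27.7143 × 3900 / 1000 = 108.086 kg.
Bags = ⌈108.086 / 50⌉ = 3.

3 bags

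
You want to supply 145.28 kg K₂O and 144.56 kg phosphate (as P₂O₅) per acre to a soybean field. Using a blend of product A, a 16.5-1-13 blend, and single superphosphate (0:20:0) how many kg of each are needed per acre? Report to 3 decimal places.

1117.538 kg product A, 666.923 kg single superphosphate

With a, b = kg per acre of product A and single superphosphate:
K₂O: 0.13·a + 0·b = 145.28
P₂O₅: 0.01·a + 0.2·b = 144.56
Solving simultaneously: a = 1117.53846, b = 666.9231.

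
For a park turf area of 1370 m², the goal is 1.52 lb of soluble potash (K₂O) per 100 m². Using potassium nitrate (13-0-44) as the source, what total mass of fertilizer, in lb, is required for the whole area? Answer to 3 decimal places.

47.327 lb

Product per 100 m² = 1.52 / 44% = 3.45455 lb.
Total product = 3.45455 × 1370 / 100 = 47.3273 lb.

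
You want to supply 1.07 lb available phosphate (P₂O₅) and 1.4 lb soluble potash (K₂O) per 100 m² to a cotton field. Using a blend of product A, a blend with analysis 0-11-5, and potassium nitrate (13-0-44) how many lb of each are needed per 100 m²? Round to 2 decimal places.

9.73 lb product A, 2.08 lb potassium nitrate

Per-100 m² balance (a = product A, b = potassium nitrate):
P₂O₅: 0.11·a + 0·b = 1.07
K₂O: 0.05·a + 0.44·b = 1.4
From row1: a = (1.07 − 0·b) / 0.11.
Into row2: 0.05·(1.07 − 0·b)/0.11 + 0.44·b = 1.4 → b = 2.07645, a = 9.72727.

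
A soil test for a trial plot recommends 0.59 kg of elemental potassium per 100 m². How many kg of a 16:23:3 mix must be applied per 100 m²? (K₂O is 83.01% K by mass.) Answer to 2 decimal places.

23.69 kg of product per hundred sq m

As K₂O: 0.59 / 0.8301 = 0.710758 kg per 100 m².
Product per 100 m² = 0.710758 / 3% = 23.6919 kg.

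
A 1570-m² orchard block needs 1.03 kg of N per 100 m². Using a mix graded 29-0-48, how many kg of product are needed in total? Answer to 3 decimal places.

Product per 100 m² = 1.03 / 29% = 3.55172 kg.
Total product = 3.55172 × 1570 / 100 = 55.7621 kg.

55.762 kg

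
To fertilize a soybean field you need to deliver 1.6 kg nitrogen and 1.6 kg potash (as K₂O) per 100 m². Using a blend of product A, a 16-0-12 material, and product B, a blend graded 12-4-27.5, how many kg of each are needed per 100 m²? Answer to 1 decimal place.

With a, b = kg per 100 m² of product A and product B:
N: 0.16·a + 0.12·b = 1.6
K₂O: 0.12·a + 0.275·b = 1.6
Eliminate a: (row1) − 0.16/0.12·(row2) → -0.246667·b = -0.533333, so b = 2.16216.
Back-substitute: a = (1.6 − 0.12·2.16216) / 0.16 = 8.37838.

8.4 kg product A, 2.2 kg product B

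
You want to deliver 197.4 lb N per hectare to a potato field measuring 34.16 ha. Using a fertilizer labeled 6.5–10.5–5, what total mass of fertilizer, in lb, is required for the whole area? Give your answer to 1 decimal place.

103741.3 lb

Product per hectare = 197.4 / 6.5% = 3036.92 lb.
Total product = 3036.92 × 34.16 = 103741.29 lb.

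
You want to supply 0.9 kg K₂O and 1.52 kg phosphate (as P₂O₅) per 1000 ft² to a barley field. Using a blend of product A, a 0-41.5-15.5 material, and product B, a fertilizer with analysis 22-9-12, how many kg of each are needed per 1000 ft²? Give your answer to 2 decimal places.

2.83 kg product A, 3.85 kg product B

Per-1000 ft² balance (a = product A, b = product B):
K₂O: 0.155·a + 0.12·b = 0.9
P₂O₅: 0.415·a + 0.09·b = 1.52
Solving simultaneously: a = 2.82845, b = 3.84658.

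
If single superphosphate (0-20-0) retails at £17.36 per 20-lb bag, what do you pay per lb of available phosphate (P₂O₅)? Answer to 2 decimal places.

P₂O₅ in bag = 20 × 20% = 4 lb.
Cost per lb P₂O₅ = £17.36 / 4 = £4.3400.

£4.34 per lb P₂O₅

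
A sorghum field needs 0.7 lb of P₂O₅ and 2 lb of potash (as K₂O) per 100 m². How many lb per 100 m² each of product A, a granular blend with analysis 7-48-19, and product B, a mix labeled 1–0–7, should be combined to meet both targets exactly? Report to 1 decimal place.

1.5 lb product A, 24.6 lb product B

Per-100 m² balance (a = product A, b = product B):
P₂O₅: 0.48·a + 0·b = 0.7
K₂O: 0.19·a + 0.07·b = 2
Eliminate b: (row1) − 0/0.07·(row2) → 0.48·a = 0.7, so a = 1.45833.
Then b = (2 − 0.19·1.45833) / 0.07 = 24.6131.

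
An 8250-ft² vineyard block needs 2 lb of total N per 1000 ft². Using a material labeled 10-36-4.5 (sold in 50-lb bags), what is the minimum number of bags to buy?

4 bags

Product per 1000 ft² = 2 / 10% = 20 lb.
Total product = 20 × 8250 / 1000 = 165 lb.
Bags = ⌈165 / 50⌉ = 4.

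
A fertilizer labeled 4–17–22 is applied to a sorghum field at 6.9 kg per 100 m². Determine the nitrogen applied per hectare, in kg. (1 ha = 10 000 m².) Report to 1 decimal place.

nitrogen per 100 m² = 6.9 × 4% = 0.276 kg.
Convert to per hectare: 0.276 × 100 = 27.6 kg.

27.6 kg N per hectare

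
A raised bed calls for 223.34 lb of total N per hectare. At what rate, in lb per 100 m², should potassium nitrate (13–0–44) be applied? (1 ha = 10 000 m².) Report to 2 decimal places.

17.18 lb of product per hundred sq m

Product per hectare = 223.34 / 13% = 1718 lb.
Convert to per 100 m²: 1718 × 0.01 = 17.18 lb.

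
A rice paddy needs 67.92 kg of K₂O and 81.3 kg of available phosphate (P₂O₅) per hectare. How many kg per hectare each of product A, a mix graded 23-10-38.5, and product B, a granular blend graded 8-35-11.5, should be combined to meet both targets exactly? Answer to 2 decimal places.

117.02 kg product A, 198.85 kg product B

With a, b = kg per hectare of product A and product B:
K₂O: 0.385·a + 0.115·b = 67.92
P₂O₅: 0.1·a + 0.35·b = 81.3
Solving simultaneously: a = 117.018, b = 198.852.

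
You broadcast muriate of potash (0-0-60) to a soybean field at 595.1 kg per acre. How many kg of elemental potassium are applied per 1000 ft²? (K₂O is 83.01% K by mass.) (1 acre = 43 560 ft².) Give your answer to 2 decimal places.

K₂O per acre = 595.1 × 60% = 357.06 kg.
Elemental K = 357.06 × 0.8301 = 296.396 kg per acre.
Convert to per 1000 ft²: 296.396 × 0.0229568 = 6.8043 kg.

6.80 kg K per thousand sq ft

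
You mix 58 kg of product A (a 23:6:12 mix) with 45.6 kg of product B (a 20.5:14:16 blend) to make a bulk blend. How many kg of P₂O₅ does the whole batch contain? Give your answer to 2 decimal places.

9.86 kg P₂O₅

P₂O₅ mass = 6%×58 + 14%×45.6 = 9.864 kg.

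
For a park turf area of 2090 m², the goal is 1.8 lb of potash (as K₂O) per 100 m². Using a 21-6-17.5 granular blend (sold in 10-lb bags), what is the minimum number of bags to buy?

Product per 100 m² = 1.8 / 17.5% = 10.2857 lb.
Total product = 10.2857 × 2090 / 100 = 214.971 lb.
Bags = ⌈214.971 / 10⌉ = 22.

22 bags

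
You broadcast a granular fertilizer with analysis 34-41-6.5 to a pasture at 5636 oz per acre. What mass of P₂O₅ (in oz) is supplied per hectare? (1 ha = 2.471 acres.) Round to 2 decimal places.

5709.89 oz P₂O₅ per hectare

P₂O₅ per acre = 5636 × 41% = 2310.76 oz.
Convert to per hectare: 2310.76 × 2.471 = 5709.888 oz.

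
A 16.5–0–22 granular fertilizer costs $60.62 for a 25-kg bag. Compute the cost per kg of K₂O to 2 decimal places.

K₂O in bag = 25 × 22% = 5.5 kg.
Cost per kg K₂O = $60.62 / 5.5 = $11.0218.

$11.02 per kg K₂O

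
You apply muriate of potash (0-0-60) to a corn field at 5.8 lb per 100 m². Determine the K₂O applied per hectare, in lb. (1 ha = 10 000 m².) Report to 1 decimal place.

348.0 lb K₂O per hectare

K₂O per 100 m² = 5.8 × 60% = 3.48 lb.
Convert to per hectare: 3.48 × 100 = 348 lb.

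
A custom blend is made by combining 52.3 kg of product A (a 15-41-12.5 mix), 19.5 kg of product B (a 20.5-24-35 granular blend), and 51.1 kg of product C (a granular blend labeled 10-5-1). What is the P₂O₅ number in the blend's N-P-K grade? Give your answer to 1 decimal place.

23.3% P₂O₅

Total mass = 52.3 + 19.5 + 51.1 = 122.9 kg.
P₂O₅ mass = 41%×52.3 + 24%×19.5 + 5%×51.1 = 28.678 kg.
% P₂O₅ = 28.678 / 122.9 = 23.3344%.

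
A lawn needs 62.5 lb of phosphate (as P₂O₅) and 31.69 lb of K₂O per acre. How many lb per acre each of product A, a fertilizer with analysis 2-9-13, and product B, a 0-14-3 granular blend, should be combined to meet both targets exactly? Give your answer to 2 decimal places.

165.26 lb product A, 340.19 lb product B

Per-acre balance (a = product A, b = product B):
P₂O₅: 0.09·a + 0.14·b = 62.5
K₂O: 0.13·a + 0.03·b = 31.69
From row1: a = (62.5 − 0.14·b) / 0.09.
Into row2: 0.13·(62.5 − 0.14·b)/0.09 + 0.03·b = 31.69 → b = 340.187, a = 165.2645.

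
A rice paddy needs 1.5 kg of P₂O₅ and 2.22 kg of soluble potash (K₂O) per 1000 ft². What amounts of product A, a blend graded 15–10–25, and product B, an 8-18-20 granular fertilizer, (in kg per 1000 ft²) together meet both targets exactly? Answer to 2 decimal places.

3.98 kg product A, 6.12 kg product B

Let a = kg of product A, b = kg of product B (per 1000 ft²).
P₂O₅: 0.1·a + 0.18·b = 1.5
K₂O: 0.25·a + 0.2·b = 2.22
Eliminate a: (row1) − 0.1/0.25·(row2) → 0.1·b = 0.612, so b = 6.12.
Back-substitute: a = (1.5 − 0.18·6.12) / 0.1 = 3.984.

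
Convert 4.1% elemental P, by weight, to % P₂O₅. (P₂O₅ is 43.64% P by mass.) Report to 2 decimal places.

%P₂O₅ = 4.1 / 0.4364 = 9.39505%.

9.40% P₂O₅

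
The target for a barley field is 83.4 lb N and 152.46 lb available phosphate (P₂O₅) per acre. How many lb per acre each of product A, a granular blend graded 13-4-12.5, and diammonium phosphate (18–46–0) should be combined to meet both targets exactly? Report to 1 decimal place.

207.6 lb product A, 313.4 lb diammonium phosphate

Let a = lb of product A, b = lb of diammonium phosphate (per acre).
N: 0.13·a + 0.18·b = 83.4
P₂O₅: 0.04·a + 0.46·b = 152.46
Eliminate b: (row1) − 0.18/0.46·(row2) → 0.114348·a = 23.7417, so a = 207.627.
Then b = (152.46 − 0.04·207.627) / 0.46 = 313.38.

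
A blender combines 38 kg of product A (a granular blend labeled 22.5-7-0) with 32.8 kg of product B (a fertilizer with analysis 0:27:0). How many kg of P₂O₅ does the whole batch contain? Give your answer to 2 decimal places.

11.52 kg P₂O₅

P₂O₅ mass = 7%×38 + 27%×32.8 = 11.516 kg.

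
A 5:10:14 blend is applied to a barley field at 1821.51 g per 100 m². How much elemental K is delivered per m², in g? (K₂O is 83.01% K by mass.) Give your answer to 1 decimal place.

2.1 g K per sq m

K₂O per 100 m² = 1821.51 × 14% = 255.011 g.
Elemental K = 255.011 × 0.8301 = 211.685 g per 100 m².
Convert to per m²: 211.685 × 0.01 = 2.11685 g.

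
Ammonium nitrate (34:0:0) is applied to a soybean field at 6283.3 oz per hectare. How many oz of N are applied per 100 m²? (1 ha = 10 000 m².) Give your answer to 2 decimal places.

21.36 oz N per hundred sq m

nitrogen per hectare = 6283.3 × 34% = 2136.32 oz.
Convert to per 100 m²: 2136.32 × 0.01 = 21.3632 oz.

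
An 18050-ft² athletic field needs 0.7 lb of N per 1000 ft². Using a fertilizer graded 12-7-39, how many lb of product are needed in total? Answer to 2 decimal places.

Product per 1000 ft² = 0.7 / 12% = 5.83333 lb.
Total product = 5.83333 × 18050 / 1000 = 105.292 lb.

105.29 lb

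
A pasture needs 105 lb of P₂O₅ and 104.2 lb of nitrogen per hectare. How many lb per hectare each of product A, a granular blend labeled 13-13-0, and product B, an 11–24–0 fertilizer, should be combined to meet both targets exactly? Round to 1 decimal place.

Let a = lb of product A, b = lb of product B (per hectare).
P₂O₅: 0.13·a + 0.24·b = 105
N: 0.13·a + 0.11·b = 104.2
Eliminate a: (row1) − 0.13/0.13·(row2) → 0.13·b = 0.8, so b = 6.15385.
Back-substitute: a = (105 − 0.24·6.15385) / 0.13 = 796.331.

796.3 lb product A, 6.2 lb product B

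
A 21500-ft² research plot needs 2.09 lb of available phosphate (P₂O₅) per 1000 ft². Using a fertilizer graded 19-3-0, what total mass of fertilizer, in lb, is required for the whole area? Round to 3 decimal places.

Product per 1000 ft² = 2.09 / 3% = 69.6667 lb.
Total product = 69.6667 × 21500 / 1000 = 1497.8333 lb.

1497.833 lb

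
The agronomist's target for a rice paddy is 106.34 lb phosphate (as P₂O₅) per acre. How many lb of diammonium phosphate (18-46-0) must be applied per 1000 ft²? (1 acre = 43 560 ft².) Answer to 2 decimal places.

Product per acre = 106.34 / 46% = 231.174 lb.
Convert to per 1000 ft²: 231.174 × 0.0229568 = 5.30702 lb.

5.31 lb of product per thousand sq ft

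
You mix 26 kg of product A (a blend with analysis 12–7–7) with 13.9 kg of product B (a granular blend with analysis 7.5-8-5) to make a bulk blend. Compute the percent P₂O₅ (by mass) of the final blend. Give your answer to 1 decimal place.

7.3% P₂O₅

Total mass = 26 + 13.9 = 39.9 kg.
P₂O₅ mass = 7%×26 + 8%×13.9 = 2.932 kg.
% P₂O₅ = 2.932 / 39.9 = 7.34837%.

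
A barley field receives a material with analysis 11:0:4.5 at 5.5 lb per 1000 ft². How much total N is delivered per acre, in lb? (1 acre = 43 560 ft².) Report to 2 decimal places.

26.35 lb N per acre

nitrogen per 1000 ft² = 5.5 × 11% = 0.605 lb.
Convert to per acre: 0.605 × 43.56 = 26.3538 lb.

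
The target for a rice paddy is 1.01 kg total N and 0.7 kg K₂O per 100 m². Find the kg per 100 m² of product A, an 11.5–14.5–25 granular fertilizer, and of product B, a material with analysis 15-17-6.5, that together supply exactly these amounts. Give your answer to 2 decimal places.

Let a = kg of product A, b = kg of product B (per 100 m²).
N: 0.115·a + 0.15·b = 1.01
K₂O: 0.25·a + 0.065·b = 0.7
From row1: a = (1.01 − 0.15·b) / 0.115.
Into row2: 0.25·(1.01 − 0.15·b)/0.115 + 0.065·b = 0.7 → b = 5.72856, a = 1.31057.

1.31 kg product A, 5.73 kg product B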